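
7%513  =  7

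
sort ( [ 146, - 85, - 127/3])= [-85, - 127/3,  146 ] 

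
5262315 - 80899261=-75636946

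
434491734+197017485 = 631509219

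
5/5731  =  5/5731 = 0.00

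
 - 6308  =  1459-7767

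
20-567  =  -547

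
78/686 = 39/343  =  0.11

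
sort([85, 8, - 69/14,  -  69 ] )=[ - 69, - 69/14,8, 85]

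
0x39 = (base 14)41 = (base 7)111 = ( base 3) 2010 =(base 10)57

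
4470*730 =3263100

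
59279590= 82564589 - 23284999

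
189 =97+92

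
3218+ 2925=6143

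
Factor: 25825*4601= 5^2*43^1* 107^1*1033^1  =  118820825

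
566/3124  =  283/1562 = 0.18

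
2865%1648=1217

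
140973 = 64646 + 76327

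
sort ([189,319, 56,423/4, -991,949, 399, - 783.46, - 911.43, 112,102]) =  [ - 991,-911.43,  -  783.46 , 56, 102,  423/4, 112,189,319 , 399, 949 ] 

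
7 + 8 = 15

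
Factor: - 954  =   - 2^1*3^2 *53^1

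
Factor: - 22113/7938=- 39/14  =  - 2^(-1)*3^1*7^ (-1)*13^1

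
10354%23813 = 10354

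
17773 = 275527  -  257754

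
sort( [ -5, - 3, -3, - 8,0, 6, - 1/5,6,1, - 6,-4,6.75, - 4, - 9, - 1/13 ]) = [ - 9,-8, - 6,-5 , - 4,-4 , - 3, - 3, - 1/5, - 1/13, 0,1, 6,6 , 6.75 ] 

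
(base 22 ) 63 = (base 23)5k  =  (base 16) 87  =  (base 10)135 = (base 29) 4j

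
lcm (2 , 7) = 14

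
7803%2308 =879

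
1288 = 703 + 585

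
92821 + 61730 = 154551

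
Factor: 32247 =3^2*3583^1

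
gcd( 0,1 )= 1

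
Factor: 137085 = 3^1*5^1*13^1*19^1*37^1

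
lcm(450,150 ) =450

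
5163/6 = 860 + 1/2 = 860.50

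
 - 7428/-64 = 1857/16=116.06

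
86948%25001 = 11945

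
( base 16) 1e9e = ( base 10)7838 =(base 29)998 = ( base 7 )31565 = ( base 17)1A21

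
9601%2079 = 1285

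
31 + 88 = 119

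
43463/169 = 43463/169 =257.18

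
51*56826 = 2898126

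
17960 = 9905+8055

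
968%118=24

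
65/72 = 65/72 = 0.90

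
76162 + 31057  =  107219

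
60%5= 0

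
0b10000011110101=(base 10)8437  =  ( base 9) 12514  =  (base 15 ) 2777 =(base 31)8o5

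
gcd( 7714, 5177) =1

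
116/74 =1 + 21/37 = 1.57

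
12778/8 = 1597 + 1/4= 1597.25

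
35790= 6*5965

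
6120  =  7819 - 1699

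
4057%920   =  377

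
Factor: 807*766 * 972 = 2^3 * 3^6*269^1*383^1 = 600853464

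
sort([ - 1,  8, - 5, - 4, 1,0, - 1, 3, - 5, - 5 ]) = [-5,  -  5,-5,  -  4, - 1, - 1, 0, 1, 3,8]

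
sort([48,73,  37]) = [ 37,  48,73]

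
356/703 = 356/703 = 0.51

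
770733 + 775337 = 1546070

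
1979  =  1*1979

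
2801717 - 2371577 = 430140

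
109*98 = 10682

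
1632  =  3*544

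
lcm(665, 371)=35245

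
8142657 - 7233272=909385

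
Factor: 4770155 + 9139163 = 2^1*131^1*53089^1 = 13909318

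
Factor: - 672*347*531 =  - 123820704 = - 2^5*3^3*7^1 * 59^1 * 347^1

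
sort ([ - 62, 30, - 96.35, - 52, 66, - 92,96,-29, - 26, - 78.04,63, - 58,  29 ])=[ - 96.35, - 92,-78.04 , - 62, - 58, - 52, - 29, - 26, 29, 30, 63, 66,96]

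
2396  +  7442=9838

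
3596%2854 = 742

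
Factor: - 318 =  - 2^1*3^1*53^1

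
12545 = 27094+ - 14549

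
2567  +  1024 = 3591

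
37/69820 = 37/69820=0.00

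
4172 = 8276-4104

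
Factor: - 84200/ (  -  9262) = 2^2*5^2 * 11^( - 1)= 100/11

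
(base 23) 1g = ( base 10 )39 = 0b100111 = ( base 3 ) 1110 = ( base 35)14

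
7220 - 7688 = -468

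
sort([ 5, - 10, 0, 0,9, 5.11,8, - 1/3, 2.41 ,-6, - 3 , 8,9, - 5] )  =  [ - 10, - 6,  -  5, - 3, - 1/3,0, 0,2.41,5,  5.11, 8, 8, 9,9]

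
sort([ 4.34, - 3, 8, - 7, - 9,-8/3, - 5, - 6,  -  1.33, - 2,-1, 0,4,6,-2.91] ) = [ - 9, - 7 ,-6  , - 5 , - 3 ,  -  2.91, - 8/3, - 2, - 1.33, - 1,0,  4,4.34, 6,8 ] 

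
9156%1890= 1596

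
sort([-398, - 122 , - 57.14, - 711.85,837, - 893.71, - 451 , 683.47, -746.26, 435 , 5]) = [-893.71,-746.26, - 711.85, -451, - 398, - 122, - 57.14, 5,435,683.47, 837]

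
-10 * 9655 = - 96550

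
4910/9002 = 2455/4501 = 0.55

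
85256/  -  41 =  - 85256/41 = - 2079.41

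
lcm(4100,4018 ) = 200900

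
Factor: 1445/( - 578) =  - 2^(-1) * 5^1  =  - 5/2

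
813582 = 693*1174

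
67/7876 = 67/7876 =0.01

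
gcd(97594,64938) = 2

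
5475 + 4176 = 9651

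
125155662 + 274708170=399863832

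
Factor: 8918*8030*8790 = 629465436600 =2^3*3^1*5^2*7^3*11^1 * 13^1*73^1  *293^1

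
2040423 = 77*26499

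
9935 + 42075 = 52010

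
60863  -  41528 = 19335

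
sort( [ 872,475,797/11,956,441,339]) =[797/11,339, 441,475,872, 956 ]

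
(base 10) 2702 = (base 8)5216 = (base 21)62E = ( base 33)2FT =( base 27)3j2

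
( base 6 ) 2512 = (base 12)438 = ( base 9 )758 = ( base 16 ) 26c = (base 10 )620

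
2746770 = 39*70430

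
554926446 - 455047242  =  99879204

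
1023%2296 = 1023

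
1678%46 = 22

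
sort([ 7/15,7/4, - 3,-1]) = [ - 3,-1,7/15, 7/4] 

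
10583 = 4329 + 6254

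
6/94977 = 2/31659 = 0.00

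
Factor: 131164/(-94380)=-3^(-1 )*5^ ( - 1 ) * 13^( - 1) *271^1 = - 271/195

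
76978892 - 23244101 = 53734791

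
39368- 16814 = 22554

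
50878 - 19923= 30955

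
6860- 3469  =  3391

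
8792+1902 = 10694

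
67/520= 67/520 = 0.13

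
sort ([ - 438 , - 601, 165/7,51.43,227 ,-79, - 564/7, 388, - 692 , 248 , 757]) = [ - 692, -601, - 438, - 564/7, - 79,165/7,  51.43, 227, 248, 388 , 757 ] 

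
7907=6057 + 1850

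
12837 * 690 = 8857530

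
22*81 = 1782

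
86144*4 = 344576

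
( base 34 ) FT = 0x21B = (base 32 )gr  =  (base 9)658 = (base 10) 539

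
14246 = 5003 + 9243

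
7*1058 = 7406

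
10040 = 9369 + 671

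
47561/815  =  47561/815 =58.36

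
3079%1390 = 299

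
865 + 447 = 1312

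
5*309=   1545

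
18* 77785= 1400130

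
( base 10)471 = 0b111010111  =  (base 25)IL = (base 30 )fl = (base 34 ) DT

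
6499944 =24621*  264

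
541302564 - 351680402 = 189622162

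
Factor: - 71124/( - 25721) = 2^2*3^1 * 17^( - 2 )* 89^( - 1)*5927^1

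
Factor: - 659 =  - 659^1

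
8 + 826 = 834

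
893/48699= 893/48699 = 0.02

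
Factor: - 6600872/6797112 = -3^( - 1 )*7^( - 1 )*40459^(-1 )*825109^1 = - 825109/849639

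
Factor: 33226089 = 3^1*13^1 * 97^1*8783^1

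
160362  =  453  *354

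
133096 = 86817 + 46279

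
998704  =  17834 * 56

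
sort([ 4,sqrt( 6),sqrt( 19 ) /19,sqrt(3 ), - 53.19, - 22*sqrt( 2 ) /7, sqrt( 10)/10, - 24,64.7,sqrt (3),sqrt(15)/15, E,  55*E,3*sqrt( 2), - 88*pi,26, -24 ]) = [ - 88*pi, - 53.19, - 24, - 24, -22*sqrt(2 ) /7,sqrt( 19)/19,sqrt( 15)/15,sqrt(10)/10,sqrt( 3 ),sqrt( 3),sqrt( 6 ), E,4, 3 * sqrt( 2 ) , 26,64.7, 55* E]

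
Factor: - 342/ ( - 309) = 2^1*3^1*19^1*103^( - 1) = 114/103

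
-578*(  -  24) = 13872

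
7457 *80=596560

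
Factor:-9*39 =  - 3^3*13^1 = - 351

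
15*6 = 90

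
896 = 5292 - 4396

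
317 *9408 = 2982336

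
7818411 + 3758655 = 11577066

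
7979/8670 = 7979/8670  =  0.92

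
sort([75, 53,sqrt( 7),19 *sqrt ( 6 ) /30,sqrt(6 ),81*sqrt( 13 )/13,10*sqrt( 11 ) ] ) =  [ 19*sqrt( 6 )/30,sqrt ( 6),  sqrt(7) , 81*sqrt( 13) /13,10 *sqrt(11), 53,75]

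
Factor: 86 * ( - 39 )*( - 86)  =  288444=2^2*3^1* 13^1*43^2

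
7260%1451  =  5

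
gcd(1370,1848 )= 2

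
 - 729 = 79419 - 80148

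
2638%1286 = 66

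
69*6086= 419934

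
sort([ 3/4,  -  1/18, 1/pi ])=[ - 1/18,1/pi,  3/4 ] 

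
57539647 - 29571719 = 27967928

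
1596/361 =4 + 8/19=4.42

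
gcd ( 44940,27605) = 5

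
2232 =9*248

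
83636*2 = 167272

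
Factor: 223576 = 2^3*27947^1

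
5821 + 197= 6018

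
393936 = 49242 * 8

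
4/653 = 4/653= 0.01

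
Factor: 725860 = 2^2*5^1*36293^1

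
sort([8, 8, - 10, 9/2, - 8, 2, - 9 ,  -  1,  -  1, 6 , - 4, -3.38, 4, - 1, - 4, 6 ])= [  -  10, - 9,-8, - 4, - 4, - 3.38, - 1 ,- 1,-1,2, 4 , 9/2,6,  6,8 , 8 ] 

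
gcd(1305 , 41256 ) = 9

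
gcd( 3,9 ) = 3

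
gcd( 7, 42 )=7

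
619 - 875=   -  256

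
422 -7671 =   -  7249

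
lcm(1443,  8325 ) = 108225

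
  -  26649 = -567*47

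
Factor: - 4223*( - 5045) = 5^1*41^1 * 103^1*1009^1 = 21305035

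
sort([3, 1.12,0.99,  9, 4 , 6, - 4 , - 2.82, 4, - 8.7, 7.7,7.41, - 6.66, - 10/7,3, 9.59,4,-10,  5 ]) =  [ - 10,  -  8.7,- 6.66, - 4,-2.82, - 10/7, 0.99, 1.12,3  ,  3, 4, 4, 4,  5, 6 , 7.41,7.7,9,  9.59 ] 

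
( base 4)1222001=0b1101010000001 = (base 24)BIH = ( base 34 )5tj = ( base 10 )6785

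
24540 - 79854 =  -55314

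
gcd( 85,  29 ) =1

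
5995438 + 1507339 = 7502777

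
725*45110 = 32704750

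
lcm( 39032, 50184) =351288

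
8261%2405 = 1046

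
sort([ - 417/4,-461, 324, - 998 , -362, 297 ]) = [ - 998 ,-461, - 362,  -  417/4, 297,324]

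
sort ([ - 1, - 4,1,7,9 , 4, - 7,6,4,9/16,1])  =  [ - 7, - 4, - 1,9/16,1,1, 4,4, 6 , 7, 9] 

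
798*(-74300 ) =-59291400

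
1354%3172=1354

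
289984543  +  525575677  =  815560220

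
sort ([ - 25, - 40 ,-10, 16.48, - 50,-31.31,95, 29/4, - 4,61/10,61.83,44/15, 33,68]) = [ - 50, - 40, - 31.31, - 25,-10,  -  4,44/15,61/10, 29/4, 16.48,33,61.83,  68,95 ]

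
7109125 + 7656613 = 14765738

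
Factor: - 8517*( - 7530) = 64133010 = 2^1*3^2*5^1*17^1 * 167^1*251^1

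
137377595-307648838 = -170271243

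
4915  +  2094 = 7009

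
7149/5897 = 1  +  1252/5897 = 1.21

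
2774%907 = 53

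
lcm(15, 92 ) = 1380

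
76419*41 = 3133179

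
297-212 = 85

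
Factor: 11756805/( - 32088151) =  - 3^1 * 5^1*23^ ( - 1)* 783787^1 * 1395137^( -1) 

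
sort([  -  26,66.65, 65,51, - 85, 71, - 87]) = [ - 87, - 85,  -  26, 51, 65, 66.65,71]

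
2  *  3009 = 6018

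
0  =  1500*0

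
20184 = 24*841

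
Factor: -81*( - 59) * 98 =2^1* 3^4*7^2*59^1= 468342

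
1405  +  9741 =11146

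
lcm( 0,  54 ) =0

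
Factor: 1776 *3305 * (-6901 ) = - 40506661680= - 2^4*3^1*5^1*37^1*67^1  *103^1 *661^1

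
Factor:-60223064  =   - 2^3*11^1 * 191^1*3583^1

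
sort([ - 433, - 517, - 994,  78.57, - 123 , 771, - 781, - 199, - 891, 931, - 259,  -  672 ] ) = [ - 994, - 891 ,- 781 ,  -  672 , - 517, - 433, - 259, - 199 , - 123, 78.57, 771,931]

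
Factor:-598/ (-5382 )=3^( - 2) = 1/9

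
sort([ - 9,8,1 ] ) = [ - 9, 1,8]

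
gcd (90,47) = 1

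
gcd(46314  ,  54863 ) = 83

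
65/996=65/996 = 0.07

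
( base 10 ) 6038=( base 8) 13626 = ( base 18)10b8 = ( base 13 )2996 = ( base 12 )35b2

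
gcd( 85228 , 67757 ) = 1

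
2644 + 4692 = 7336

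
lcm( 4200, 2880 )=100800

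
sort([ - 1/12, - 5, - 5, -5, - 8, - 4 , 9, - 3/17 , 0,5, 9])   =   [  -  8, - 5, - 5 , - 5, - 4 ,-3/17, - 1/12, 0, 5, 9, 9 ]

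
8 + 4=12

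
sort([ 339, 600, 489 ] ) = [ 339, 489, 600 ]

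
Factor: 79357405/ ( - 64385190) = -2^( - 1)*3^( - 2)*43^( - 1)*127^(- 1 )*131^ (  -  1 ) * 523^1 * 30347^1 = -15871481/12877038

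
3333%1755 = 1578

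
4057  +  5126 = 9183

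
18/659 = 18/659 =0.03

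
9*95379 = 858411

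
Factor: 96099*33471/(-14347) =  - 3216529629/14347 = -3^3*103^1*311^1*3719^1 * 14347^(- 1) 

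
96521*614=59263894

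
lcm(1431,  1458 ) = 77274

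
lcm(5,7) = 35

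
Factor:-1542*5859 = -2^1* 3^4 * 7^1 *31^1*257^1 =-9034578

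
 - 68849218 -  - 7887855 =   -  60961363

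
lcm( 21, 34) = 714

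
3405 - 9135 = -5730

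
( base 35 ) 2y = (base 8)150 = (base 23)4C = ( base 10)104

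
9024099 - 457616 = 8566483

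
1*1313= 1313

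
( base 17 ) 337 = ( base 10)925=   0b1110011101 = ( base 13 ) 562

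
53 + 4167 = 4220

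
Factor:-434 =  -2^1*7^1*31^1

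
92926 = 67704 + 25222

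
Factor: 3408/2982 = 2^3*7^ (  -  1) = 8/7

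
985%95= 35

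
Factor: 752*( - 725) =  - 545200 = - 2^4*5^2*29^1*47^1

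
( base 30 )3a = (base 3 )10201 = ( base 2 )1100100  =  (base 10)100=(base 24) 44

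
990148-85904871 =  - 84914723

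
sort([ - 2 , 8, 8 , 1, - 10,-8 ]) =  [- 10, - 8, - 2,1,8, 8]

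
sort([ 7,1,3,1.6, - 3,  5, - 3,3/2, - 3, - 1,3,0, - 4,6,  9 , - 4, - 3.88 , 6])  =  [ - 4, - 4, - 3.88, - 3, - 3, - 3, - 1, 0, 1,3/2,1.6,3,3, 5,6,  6, 7,9]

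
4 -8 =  - 4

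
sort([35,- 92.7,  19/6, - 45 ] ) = [ - 92.7, - 45,19/6,35]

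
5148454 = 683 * 7538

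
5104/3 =5104/3 = 1701.33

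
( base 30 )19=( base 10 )39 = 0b100111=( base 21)1i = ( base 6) 103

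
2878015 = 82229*35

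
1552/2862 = 776/1431 = 0.54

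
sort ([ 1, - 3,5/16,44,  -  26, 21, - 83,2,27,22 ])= [ - 83,  -  26, - 3,  5/16,1,2,21,22,27, 44] 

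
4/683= 4/683 = 0.01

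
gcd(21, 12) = 3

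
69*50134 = 3459246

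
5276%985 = 351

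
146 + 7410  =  7556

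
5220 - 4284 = 936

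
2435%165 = 125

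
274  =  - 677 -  - 951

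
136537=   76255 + 60282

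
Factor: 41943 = 3^1*11^1*31^1*41^1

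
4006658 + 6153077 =10159735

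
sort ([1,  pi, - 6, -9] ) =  [ - 9, - 6,1,pi ] 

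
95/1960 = 19/392= 0.05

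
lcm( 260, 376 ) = 24440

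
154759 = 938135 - 783376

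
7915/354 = 7915/354 = 22.36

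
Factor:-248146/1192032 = - 2^( - 4 )*3^ (-2 )*53^1 * 2341^1 * 4139^ ( - 1) = - 124073/596016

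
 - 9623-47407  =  -57030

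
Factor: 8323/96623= 7^1* 23^ ( - 1 ) *29^1*41^1  *  4201^( - 1) 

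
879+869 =1748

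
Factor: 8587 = 31^1*277^1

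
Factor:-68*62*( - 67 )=2^3 * 17^1*31^1*67^1 = 282472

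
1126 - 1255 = - 129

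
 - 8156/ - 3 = 8156/3= 2718.67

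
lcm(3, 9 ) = 9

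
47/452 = 47/452=0.10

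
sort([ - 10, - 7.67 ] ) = [ - 10 , - 7.67 ] 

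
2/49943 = 2/49943 = 0.00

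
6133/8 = 766 + 5/8 = 766.62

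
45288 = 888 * 51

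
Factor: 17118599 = 503^1*34033^1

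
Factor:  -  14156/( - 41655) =2^2*3^( - 1 )*5^(-1 )*2777^(  -  1)*3539^1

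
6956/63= 110+26/63 = 110.41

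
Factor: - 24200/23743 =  - 2^3*5^2*11^2*23743^ ( - 1)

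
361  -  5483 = -5122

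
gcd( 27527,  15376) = 1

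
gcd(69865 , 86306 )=1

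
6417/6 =2139/2= 1069.50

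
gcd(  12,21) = 3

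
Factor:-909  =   - 3^2*101^1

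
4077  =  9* 453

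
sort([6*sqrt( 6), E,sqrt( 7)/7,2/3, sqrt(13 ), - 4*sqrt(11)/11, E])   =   [ - 4*sqrt( 11)/11, sqrt( 7)/7,2/3, E,  E , sqrt(13 ),6*sqrt(  6) ]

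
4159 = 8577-4418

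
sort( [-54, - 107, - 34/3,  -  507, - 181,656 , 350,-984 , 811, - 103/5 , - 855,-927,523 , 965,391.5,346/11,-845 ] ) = [ -984,-927 , - 855, - 845,-507,  -  181, -107, - 54, - 103/5 , -34/3, 346/11,  350,391.5, 523, 656,  811 , 965]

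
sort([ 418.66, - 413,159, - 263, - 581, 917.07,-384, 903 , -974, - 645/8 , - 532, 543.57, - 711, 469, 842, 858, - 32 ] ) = [ - 974, - 711, - 581, - 532,- 413, - 384,-263, - 645/8, - 32, 159,418.66,469,543.57,842 , 858,903,917.07]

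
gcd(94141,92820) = 1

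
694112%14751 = 815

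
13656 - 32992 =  - 19336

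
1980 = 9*220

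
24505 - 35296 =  - 10791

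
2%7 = 2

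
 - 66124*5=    - 330620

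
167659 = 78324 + 89335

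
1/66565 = 1/66565 = 0.00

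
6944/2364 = 2 + 554/591 = 2.94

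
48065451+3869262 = 51934713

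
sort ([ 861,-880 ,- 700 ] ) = [-880 , - 700, 861 ]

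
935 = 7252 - 6317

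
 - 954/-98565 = 318/32855 =0.01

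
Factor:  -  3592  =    -  2^3*449^1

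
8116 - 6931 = 1185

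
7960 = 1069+6891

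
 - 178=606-784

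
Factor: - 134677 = - 134677^1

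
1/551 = 1/551 = 0.00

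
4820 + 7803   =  12623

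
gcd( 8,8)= 8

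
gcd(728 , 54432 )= 56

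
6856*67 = 459352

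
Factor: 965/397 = 5^1*193^1*397^ (  -  1)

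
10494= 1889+8605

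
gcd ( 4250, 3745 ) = 5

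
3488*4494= 15675072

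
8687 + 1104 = 9791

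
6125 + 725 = 6850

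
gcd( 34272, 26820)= 36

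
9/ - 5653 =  - 1 + 5644/5653 = - 0.00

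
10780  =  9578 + 1202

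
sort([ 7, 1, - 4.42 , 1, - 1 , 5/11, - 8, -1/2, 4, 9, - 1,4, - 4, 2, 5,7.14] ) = [ - 8,  -  4.42, - 4,-1, - 1, - 1/2,  5/11, 1,1,2, 4, 4 , 5,  7,7.14,9 ]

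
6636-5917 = 719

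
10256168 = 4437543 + 5818625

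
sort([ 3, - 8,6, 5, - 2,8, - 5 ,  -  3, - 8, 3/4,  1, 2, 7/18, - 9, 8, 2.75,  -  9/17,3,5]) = [ - 9, - 8,-8 , - 5, - 3, - 2, - 9/17, 7/18, 3/4,  1, 2 , 2.75,3,3,5,5, 6, 8,8] 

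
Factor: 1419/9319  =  3^1*11^1*43^1*9319^(-1 ) 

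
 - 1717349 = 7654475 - 9371824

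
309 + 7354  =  7663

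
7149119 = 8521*839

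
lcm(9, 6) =18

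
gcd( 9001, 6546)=1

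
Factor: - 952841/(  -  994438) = 2^( - 1) *157^ ( - 1)*193^1 *3167^ ( - 1 )*4937^1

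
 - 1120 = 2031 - 3151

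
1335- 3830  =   - 2495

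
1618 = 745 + 873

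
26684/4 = 6671 =6671.00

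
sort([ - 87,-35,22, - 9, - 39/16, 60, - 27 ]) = [-87, - 35, -27,-9, - 39/16, 22,60 ] 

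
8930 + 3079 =12009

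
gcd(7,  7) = 7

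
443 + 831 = 1274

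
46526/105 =443+11/105 = 443.10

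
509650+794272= 1303922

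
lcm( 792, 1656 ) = 18216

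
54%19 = 16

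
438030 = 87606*5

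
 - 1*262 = - 262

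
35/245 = 1/7 = 0.14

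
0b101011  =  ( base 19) 25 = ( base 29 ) 1E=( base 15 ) 2D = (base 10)43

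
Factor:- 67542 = -2^1 * 3^1 * 11257^1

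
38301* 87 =3332187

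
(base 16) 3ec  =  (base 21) 25H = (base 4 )33230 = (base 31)11c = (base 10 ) 1004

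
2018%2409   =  2018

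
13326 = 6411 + 6915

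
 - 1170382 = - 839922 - 330460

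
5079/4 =5079/4 = 1269.75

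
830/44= 415/22=18.86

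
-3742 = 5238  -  8980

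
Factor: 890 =2^1* 5^1*89^1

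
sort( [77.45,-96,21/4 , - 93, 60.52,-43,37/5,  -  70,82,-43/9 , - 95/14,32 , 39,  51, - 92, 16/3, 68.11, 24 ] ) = [ - 96, - 93, - 92, - 70, - 43, - 95/14,-43/9, 21/4,16/3,37/5, 24 , 32 , 39,51, 60.52 , 68.11, 77.45,82]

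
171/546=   57/182 =0.31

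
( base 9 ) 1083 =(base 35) MY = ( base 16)324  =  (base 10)804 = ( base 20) 204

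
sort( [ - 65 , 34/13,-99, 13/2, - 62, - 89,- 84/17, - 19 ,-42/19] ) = [ - 99, - 89, - 65,-62, -19, - 84/17 ,-42/19,34/13,13/2] 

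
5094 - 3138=1956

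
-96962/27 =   -  96962/27  =  -3591.19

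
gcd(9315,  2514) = 3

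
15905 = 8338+7567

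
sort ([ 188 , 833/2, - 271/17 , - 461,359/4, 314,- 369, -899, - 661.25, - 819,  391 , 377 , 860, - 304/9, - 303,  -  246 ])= [ - 899, - 819, - 661.25, - 461, - 369,-303,-246, - 304/9,-271/17 , 359/4,188,  314, 377, 391, 833/2,860]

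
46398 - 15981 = 30417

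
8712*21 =182952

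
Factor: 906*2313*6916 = 14493017448=2^3*3^3*7^1*13^1* 19^1*151^1*257^1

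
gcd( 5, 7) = 1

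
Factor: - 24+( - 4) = - 28  =  - 2^2*7^1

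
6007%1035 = 832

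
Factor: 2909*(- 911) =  - 911^1*2909^1 = -2650099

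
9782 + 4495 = 14277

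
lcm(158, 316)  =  316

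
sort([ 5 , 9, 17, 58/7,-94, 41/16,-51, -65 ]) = [- 94,  -  65, - 51, 41/16, 5,  58/7,  9, 17]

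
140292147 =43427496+96864651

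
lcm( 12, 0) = 0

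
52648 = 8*6581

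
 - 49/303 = -49/303 = -0.16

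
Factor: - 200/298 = -100/149 = - 2^2 *5^2*149^( -1 ) 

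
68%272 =68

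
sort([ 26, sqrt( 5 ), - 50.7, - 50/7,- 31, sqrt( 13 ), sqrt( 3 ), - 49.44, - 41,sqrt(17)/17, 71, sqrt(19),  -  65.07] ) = [ - 65.07, - 50.7 , - 49.44, - 41, - 31,-50/7,sqrt( 17 ) /17, sqrt( 3), sqrt( 5), sqrt( 13) , sqrt(19), 26,71]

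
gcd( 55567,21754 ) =1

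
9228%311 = 209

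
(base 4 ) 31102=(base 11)703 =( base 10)850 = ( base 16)352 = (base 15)3BA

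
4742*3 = 14226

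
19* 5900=112100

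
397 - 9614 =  - 9217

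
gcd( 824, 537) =1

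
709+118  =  827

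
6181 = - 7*( - 883)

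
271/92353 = 271/92353 = 0.00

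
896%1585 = 896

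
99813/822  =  121+117/274 =121.43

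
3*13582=40746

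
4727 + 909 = 5636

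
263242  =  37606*7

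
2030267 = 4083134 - 2052867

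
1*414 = 414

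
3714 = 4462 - 748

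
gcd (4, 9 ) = 1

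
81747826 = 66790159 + 14957667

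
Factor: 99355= 5^1*31^1*641^1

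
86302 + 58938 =145240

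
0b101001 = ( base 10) 41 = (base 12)35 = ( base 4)221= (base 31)1a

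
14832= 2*7416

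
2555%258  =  233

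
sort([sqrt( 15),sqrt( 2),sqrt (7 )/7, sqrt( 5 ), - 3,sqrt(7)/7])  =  [-3, sqrt( 7) /7, sqrt( 7)/7, sqrt( 2), sqrt(5), sqrt( 15) ]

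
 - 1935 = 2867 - 4802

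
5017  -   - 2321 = 7338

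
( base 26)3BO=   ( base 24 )41a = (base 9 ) 3177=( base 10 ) 2338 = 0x922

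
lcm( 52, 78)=156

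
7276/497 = 14 + 318/497 = 14.64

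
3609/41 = 3609/41 = 88.02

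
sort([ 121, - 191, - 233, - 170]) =[ - 233, - 191, - 170, 121]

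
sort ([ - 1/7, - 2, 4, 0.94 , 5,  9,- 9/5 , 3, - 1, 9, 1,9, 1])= [ - 2, - 9/5, - 1, - 1/7,0.94 , 1,1, 3, 4,5, 9, 9, 9 ] 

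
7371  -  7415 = -44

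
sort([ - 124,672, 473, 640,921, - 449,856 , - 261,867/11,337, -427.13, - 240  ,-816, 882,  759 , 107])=[ - 816, - 449, -427.13,  -  261, -240, - 124,867/11, 107, 337, 473,640,672,759, 856, 882, 921]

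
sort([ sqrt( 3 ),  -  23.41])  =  [  -  23.41,sqrt( 3) ] 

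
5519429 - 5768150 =-248721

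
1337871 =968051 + 369820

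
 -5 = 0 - 5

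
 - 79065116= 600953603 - 680018719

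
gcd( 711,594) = 9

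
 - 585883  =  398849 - 984732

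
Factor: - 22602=-2^1*3^1*3767^1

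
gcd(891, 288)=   9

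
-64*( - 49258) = 3152512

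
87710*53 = 4648630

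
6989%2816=1357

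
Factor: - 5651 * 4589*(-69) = 3^1*13^1*23^1*353^1*5651^1  =  1789338291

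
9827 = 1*9827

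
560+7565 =8125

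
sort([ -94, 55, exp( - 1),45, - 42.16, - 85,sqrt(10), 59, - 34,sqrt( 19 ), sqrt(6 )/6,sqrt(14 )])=[  -  94, - 85, - 42.16, - 34, exp( -1),sqrt(6 ) /6, sqrt(10 ),sqrt(14), sqrt( 19),45,55 , 59]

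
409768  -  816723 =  - 406955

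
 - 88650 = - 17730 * 5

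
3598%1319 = 960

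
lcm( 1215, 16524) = 82620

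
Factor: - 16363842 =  - 2^1 * 3^1*11^1*37^1 *6701^1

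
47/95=47/95 = 0.49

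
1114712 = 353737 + 760975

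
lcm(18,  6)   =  18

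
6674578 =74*90197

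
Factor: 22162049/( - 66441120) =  -2^(-5 )*3^(  -  1)*5^(-1 )*7^1*13^1*97^( - 1 )*1427^( - 1) * 243539^1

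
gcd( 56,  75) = 1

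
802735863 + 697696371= 1500432234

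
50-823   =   - 773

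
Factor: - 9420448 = - 2^5*17^1*17317^1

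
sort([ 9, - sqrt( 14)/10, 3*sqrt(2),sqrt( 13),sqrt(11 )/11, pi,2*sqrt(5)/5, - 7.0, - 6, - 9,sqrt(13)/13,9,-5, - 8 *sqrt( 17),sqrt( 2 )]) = [ - 8 *sqrt (17), - 9, - 7.0, - 6, - 5,-sqrt( 14 ) /10,sqrt( 13) /13,sqrt( 11 )/11,2*sqrt ( 5)/5,sqrt( 2 ),pi, sqrt(13),3*sqrt( 2),9,9]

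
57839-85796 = -27957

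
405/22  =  405/22 = 18.41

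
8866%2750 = 616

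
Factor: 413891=151^1*2741^1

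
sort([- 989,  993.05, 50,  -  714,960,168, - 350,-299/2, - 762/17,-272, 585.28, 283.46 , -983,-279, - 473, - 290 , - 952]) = [- 989 , - 983, - 952, - 714, -473,-350,  -  290, -279 , - 272, -299/2,-762/17,  50,168,283.46, 585.28, 960,993.05]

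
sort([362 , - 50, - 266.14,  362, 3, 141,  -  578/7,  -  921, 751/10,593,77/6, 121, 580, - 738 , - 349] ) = [ -921, - 738,  -  349,  -  266.14, - 578/7, - 50, 3, 77/6, 751/10, 121, 141, 362, 362, 580, 593]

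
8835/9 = 2945/3=981.67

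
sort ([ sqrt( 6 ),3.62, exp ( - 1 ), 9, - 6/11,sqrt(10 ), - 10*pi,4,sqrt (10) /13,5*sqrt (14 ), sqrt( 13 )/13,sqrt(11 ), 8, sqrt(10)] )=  [ - 10*pi, - 6/11,sqrt(10 )/13, sqrt (13 ) /13,exp ( - 1 ),sqrt( 6 ), sqrt(10 ),sqrt(10 ), sqrt(11 ),3.62, 4, 8 , 9, 5*sqrt (14) ]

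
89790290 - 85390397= 4399893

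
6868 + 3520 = 10388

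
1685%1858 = 1685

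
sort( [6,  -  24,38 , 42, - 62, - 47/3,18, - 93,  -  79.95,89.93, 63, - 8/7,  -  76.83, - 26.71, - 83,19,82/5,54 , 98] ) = [-93,  -  83, - 79.95 , - 76.83, - 62, - 26.71, - 24 , - 47/3, - 8/7,6,82/5 , 18,19,  38, 42,  54 , 63, 89.93,98]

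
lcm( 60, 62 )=1860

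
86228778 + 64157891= 150386669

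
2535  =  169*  15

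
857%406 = 45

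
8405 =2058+6347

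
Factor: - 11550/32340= - 2^( - 1 )*5^1*7^(-1) = - 5/14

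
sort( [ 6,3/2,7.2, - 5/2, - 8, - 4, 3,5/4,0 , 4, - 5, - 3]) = [ - 8,  -  5,-4, -3 , - 5/2,0, 5/4,3/2, 3 , 4,6,7.2]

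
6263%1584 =1511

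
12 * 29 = 348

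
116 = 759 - 643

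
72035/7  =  10290  +  5/7= 10290.71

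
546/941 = 546/941 = 0.58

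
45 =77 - 32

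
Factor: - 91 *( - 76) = 2^2 * 7^1*13^1*19^1 = 6916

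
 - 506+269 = -237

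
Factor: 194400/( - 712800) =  - 3/11 = -3^1 * 11^( - 1) 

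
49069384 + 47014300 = 96083684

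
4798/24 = 2399/12 = 199.92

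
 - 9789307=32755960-42545267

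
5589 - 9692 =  - 4103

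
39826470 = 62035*642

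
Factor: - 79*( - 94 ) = 7426 = 2^1*47^1  *  79^1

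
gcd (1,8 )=1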